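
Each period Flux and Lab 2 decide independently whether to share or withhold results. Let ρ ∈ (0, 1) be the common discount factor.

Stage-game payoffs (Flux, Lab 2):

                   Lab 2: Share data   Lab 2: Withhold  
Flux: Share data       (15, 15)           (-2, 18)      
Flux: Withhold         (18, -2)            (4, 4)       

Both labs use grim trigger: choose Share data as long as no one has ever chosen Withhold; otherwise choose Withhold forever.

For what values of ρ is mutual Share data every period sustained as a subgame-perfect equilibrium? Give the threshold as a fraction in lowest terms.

3/14

Under grim trigger the critical discount factor is (T−C)/(T−P) with T = 18, C = 15, P = 4.
ρ* = (18−15)/(18−4) = 3/14.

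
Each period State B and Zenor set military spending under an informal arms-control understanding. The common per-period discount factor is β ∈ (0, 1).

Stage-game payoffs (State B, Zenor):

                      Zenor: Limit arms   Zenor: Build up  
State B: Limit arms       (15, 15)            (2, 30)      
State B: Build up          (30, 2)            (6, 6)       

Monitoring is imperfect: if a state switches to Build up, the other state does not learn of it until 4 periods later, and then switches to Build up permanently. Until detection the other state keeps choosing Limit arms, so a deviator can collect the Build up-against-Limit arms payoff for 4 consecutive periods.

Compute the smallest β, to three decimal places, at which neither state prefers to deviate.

Deviating for the 4 undetected periods gains 30−15 = 15 per period over cooperation, then loses 15−6 = 9 per period forever once punishment starts.
Gain: 15(1 + β + … + β^3); loss: 9·β^4/(1−β).
No profitable deviation ⇔ 15(1−β^4) ≤ 9·β^4, i.e. β^4 ≥ 15/(15+9) = 5/8.
Hence β ≥ (5/8)^(1/4) ≈ 0.889.

0.889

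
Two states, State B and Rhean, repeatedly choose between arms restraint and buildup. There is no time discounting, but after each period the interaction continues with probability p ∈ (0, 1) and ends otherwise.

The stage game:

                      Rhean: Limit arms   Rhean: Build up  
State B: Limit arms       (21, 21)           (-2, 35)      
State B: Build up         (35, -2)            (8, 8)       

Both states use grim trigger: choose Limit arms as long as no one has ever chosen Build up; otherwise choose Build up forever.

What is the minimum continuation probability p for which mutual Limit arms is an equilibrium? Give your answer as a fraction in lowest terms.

With no time discounting, the continuation probability p plays the role of the discount factor.
Grim-trigger IC: 21/(1−p) ≥ 35 + 8p/(1−p) ⇒ p ≥ (35−21)/(35−8) = 14/27.

14/27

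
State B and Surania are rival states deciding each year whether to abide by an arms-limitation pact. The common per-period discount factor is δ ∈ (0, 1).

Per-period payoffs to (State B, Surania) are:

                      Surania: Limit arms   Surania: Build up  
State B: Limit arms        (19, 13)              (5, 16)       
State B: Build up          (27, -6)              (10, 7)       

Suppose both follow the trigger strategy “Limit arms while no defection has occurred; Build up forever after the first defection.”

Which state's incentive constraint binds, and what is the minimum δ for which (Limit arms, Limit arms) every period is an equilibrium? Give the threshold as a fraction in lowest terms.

For State B: deviation gain 27−19 = 8, per-period punishment loss 19−10 = 9. IC gives δ ≥ 8/17.
For Surania: gain 3, loss 6 per period, so δ ≥ 3/9 = 1/3.
The tighter constraint is State B's, so cooperation needs δ ≥ 8/17.

State B; δ ≥ 8/17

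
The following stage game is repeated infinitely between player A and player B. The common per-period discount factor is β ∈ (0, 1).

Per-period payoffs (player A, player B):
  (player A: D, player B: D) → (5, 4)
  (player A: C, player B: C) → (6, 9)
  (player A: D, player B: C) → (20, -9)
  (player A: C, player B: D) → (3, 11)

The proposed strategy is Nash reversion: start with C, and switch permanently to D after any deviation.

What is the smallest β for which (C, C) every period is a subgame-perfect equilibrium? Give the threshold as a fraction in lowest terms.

14/15

player A's threshold: (20−6)/(20−5) = 14/15.
player B's threshold: (11−9)/(11−4) = 2/7.
14/15 > 2/7, so player A binds and β* = 14/15.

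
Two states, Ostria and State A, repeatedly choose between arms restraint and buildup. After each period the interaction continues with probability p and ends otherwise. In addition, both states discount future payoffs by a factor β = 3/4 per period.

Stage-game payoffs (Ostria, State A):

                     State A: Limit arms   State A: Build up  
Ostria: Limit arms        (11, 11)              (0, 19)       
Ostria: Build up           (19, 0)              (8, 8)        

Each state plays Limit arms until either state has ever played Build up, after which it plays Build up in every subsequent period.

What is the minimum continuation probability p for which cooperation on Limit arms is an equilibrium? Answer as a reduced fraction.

Expected continuation weight on next period's payoff is β·p = 3/4·p, which plays the role of the discount factor.
Cooperation requires 3/4·p ≥ (19−11)/(19−8) = 8/11, hence p ≥ 32/33.

32/33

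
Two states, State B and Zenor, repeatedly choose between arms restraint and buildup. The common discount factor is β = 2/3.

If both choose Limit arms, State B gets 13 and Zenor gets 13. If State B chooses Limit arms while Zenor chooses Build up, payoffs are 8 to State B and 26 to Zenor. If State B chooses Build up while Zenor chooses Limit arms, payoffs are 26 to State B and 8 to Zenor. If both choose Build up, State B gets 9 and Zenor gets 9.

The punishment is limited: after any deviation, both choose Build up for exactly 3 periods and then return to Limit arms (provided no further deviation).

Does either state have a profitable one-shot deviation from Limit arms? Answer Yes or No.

Comparing payoff streams over the 4 periods until play realigns: cooperate → 13(1+β+…+β^3); deviate → 26 + 9(β+…+β^3).
Cooperation is sustained iff (13−9)(β+…+β^3) ≥ 26−13.
β+…+β^3 = 2/3·(1−(2/3)^3)/(1−2/3) = 1.4074, and (26−13)/(13−9) = 3.2500.
1.4074 < 3.2500, so cooperation is not sustainable.

Yes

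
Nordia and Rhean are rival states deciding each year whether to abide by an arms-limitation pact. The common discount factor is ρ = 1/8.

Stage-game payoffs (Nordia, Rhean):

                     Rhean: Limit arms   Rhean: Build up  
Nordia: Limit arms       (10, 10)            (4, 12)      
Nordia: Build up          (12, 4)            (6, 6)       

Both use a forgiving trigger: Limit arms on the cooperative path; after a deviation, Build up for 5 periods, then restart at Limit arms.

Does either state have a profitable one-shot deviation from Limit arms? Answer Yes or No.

Yes

A one-shot deviation gives 12 now, then 6 for 5 periods, then back to 10.
Gain from deviating: (12−10) today; loss: (10−6) in each of the next 5 periods.
No-deviation condition: (10−6)(ρ+…+ρ^5) ≥ 12−10, i.e. ρ+…+ρ^5 ≥ 1/2.
At ρ = 1/8: ρ+…+ρ^5 = 0.1429 < 0.5000.
So cooperation is not sustainable.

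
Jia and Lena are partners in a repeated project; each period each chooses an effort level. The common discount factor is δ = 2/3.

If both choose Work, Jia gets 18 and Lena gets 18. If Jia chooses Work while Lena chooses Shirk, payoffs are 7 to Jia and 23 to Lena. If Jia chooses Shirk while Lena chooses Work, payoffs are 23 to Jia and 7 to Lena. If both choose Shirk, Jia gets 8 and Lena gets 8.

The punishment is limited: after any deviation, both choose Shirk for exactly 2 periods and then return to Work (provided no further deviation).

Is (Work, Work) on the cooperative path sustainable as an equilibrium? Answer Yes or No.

Yes

A one-shot deviation gives 23 now, then 8 for 2 periods, then back to 18.
Gain from deviating: (23−18) today; loss: (18−8) in each of the next 2 periods.
No-deviation condition: (18−8)(δ+…+δ^2) ≥ 23−18, i.e. δ+…+δ^2 ≥ 1/2.
At δ = 2/3: δ+…+δ^2 = 1.1111 ≥ 0.5000.
So cooperation is sustainable.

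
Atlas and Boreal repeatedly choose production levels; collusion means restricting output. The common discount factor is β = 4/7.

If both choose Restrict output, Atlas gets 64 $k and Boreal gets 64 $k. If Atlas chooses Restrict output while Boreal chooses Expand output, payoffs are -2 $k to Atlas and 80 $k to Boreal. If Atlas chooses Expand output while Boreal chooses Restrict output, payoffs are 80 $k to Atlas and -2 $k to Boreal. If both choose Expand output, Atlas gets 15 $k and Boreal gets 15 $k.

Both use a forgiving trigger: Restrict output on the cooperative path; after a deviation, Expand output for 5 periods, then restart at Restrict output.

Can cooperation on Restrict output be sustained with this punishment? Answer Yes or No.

Comparing payoff streams over the 6 periods until play realigns: cooperate → 64(1+β+…+β^5); deviate → 80 + 15(β+…+β^5).
Cooperation is sustained iff (64−15)(β+…+β^5) ≥ 80−64.
β+…+β^5 = 4/7·(1−(4/7)^5)/(1−4/7) = 1.2521, and (80−64)/(64−15) = 0.3265.
1.2521 ≥ 0.3265, so cooperation is sustainable.

Yes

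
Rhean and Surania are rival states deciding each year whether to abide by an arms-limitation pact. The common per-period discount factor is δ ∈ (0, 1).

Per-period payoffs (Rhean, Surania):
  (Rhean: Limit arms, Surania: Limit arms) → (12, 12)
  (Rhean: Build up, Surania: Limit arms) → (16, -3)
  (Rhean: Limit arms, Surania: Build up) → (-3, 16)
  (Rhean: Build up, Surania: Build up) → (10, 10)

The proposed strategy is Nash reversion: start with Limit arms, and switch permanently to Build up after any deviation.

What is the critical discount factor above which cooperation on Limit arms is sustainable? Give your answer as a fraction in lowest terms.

2/3

Under grim trigger the critical discount factor is (T−C)/(T−P) with T = 16, C = 12, P = 10.
δ* = (16−12)/(16−10) = 4/6 = 2/3.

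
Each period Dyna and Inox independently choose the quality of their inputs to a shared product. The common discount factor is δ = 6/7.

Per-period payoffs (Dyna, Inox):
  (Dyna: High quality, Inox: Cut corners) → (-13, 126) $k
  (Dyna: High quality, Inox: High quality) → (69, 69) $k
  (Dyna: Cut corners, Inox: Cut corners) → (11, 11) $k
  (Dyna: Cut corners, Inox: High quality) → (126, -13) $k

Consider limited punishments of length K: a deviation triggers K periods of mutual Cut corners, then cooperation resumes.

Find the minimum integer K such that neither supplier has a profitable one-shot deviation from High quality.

2

Need Σ_{k=1}^{K} δ^k ≥ (126−69)/(69−11) = 0.9828 at δ = 6/7.
At K = 1 the sum is 0.8571 < 0.9828; at K = 2 it is 1.5918 ≥ 0.9828.
So the minimum punishment length is K = 2.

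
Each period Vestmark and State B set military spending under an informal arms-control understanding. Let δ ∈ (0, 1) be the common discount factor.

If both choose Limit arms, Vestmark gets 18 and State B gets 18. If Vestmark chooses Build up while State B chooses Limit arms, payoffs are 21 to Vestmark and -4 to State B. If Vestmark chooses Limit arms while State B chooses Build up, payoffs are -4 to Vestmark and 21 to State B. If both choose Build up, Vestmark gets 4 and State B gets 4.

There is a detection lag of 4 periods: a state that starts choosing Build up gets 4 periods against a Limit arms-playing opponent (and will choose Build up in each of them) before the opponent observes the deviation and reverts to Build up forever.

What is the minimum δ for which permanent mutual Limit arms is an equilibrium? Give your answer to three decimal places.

A deviator earns 21 for 4 periods, then 4 forever; cooperating earns 18 forever. Multiplying the IC by (1−δ):
18 ≥ 21(1−δ^4) + 4δ^4, so 17·δ^4 ≥ 3 and δ^4 ≥ 3/17.
δ ≥ (3/17)^(1/4) ≈ 0.648.

0.648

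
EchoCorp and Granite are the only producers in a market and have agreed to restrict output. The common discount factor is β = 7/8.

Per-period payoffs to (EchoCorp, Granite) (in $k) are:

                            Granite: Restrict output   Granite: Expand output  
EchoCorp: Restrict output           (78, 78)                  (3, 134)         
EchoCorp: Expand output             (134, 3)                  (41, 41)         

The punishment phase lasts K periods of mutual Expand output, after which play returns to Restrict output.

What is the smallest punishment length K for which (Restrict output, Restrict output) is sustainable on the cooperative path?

Need Σ_{k=1}^{K} β^k ≥ (134−78)/(78−41) = 1.5135 at β = 7/8.
At K = 1 the sum is 0.8750 < 1.5135; at K = 2 it is 1.6406 ≥ 1.5135.
So the minimum punishment length is K = 2.

2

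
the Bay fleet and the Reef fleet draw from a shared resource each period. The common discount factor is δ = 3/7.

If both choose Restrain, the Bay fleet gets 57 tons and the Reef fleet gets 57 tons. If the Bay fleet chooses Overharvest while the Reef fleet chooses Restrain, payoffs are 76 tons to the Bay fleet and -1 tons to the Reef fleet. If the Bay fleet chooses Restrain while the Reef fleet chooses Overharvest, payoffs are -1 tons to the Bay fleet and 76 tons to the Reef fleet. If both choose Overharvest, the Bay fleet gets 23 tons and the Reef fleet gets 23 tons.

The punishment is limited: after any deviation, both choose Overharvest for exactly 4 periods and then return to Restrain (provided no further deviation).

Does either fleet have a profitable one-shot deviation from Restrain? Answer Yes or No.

No

A one-shot deviation gives 76 now, then 23 for 4 periods, then back to 57.
Gain from deviating: (76−57) today; loss: (57−23) in each of the next 4 periods.
No-deviation condition: (57−23)(δ+…+δ^4) ≥ 76−57, i.e. δ+…+δ^4 ≥ 19/34.
At δ = 3/7: δ+…+δ^4 = 0.7247 ≥ 0.5588.
So cooperation is sustainable.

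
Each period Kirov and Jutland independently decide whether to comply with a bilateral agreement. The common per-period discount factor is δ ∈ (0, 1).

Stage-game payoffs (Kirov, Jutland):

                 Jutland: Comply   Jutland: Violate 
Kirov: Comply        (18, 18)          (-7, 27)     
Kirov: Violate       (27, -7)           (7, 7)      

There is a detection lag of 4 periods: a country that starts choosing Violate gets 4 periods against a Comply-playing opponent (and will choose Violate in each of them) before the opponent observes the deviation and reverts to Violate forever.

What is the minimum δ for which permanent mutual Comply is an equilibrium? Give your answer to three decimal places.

0.819

Deviating for the 4 undetected periods gains 27−18 = 9 per period over cooperation, then loses 18−7 = 11 per period forever once punishment starts.
Gain: 9(1 + δ + … + δ^3); loss: 11·δ^4/(1−δ).
No profitable deviation ⇔ 9(1−δ^4) ≤ 11·δ^4, i.e. δ^4 ≥ 9/(9+11) = 9/20.
Hence δ ≥ (9/20)^(1/4) ≈ 0.819.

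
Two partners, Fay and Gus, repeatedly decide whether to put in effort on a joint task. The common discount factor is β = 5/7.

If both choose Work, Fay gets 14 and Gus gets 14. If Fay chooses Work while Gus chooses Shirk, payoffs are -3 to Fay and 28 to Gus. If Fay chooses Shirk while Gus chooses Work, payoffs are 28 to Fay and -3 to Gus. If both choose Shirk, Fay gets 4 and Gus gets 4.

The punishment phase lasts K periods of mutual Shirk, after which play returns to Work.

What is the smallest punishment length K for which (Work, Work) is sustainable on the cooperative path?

No profitable deviation requires (14−4)(β+…+β^K) ≥ 28−14, i.e. β+…+β^K ≥ 7/5 ≈ 1.4000.
With β = 5/7, the partial sums are K=1: 0.7143, K=2: 1.2245, K=3: 1.5889.
K = 3 is the first length at which the sum reaches 1.4000.

3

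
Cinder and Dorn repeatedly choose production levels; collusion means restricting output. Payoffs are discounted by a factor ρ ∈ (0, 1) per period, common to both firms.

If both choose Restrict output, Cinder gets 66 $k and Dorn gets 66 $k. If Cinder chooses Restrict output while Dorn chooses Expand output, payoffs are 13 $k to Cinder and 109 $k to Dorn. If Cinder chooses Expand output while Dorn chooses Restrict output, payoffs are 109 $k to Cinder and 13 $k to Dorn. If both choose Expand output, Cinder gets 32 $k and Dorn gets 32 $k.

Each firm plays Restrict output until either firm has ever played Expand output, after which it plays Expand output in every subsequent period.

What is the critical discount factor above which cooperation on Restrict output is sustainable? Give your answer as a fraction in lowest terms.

Under grim trigger the critical discount factor is (T−C)/(T−P) with T = 109, C = 66, P = 32.
ρ* = (109−66)/(109−32) = 43/77.

43/77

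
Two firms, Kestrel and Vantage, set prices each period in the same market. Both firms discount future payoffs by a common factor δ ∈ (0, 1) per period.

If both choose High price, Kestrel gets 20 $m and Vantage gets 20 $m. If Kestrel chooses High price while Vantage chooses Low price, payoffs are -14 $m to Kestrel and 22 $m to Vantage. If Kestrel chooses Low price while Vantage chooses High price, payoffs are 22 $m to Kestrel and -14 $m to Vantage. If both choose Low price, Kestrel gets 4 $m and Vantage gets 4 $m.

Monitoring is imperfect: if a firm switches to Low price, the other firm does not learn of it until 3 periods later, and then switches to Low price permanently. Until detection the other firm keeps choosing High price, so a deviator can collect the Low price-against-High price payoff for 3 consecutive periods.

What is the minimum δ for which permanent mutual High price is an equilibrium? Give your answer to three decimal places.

The best deviation is to choose Low price for all 3 undetected periods, earning 22 each, then 4 forever once detected.
Deviation value: 22(1−δ^3)/(1−δ) + 4δ^3/(1−δ); cooperation value: 20/(1−δ).
IC: 20 ≥ 22(1−δ^3) + 4δ^3 = 22 − 18δ^3.
So δ^3 ≥ 2/18 = 1/9, giving δ ≥ (1/9)^(1/3) ≈ 0.481.

0.481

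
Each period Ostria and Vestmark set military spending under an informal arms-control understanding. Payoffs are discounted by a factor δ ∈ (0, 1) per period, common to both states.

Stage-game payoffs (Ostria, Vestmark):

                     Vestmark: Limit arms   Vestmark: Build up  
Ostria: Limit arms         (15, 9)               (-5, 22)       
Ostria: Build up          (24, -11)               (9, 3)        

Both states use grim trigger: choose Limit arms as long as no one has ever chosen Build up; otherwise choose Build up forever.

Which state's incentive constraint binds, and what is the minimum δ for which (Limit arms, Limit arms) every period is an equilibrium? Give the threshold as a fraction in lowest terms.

Vestmark; δ ≥ 13/19

For Ostria: deviation gain 24−15 = 9, per-period punishment loss 15−9 = 6. IC gives δ ≥ 9/15 = 3/5.
For Vestmark: gain 13, loss 6 per period, so δ ≥ 13/19.
The tighter constraint is Vestmark's, so cooperation needs δ ≥ 13/19.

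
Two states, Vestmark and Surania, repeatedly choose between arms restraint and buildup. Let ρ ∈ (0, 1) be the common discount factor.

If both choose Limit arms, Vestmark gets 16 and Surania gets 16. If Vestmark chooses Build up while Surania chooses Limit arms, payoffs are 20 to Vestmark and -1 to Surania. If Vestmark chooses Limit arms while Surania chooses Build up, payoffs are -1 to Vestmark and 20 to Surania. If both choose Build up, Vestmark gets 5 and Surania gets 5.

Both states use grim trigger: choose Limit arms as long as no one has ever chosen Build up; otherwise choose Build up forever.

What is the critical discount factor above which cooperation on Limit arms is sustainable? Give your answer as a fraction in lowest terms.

16/(1−ρ) ≥ 20 + 5ρ/(1−ρ)
16 ≥ 20 − 15ρ
ρ ≥ 4/15.

4/15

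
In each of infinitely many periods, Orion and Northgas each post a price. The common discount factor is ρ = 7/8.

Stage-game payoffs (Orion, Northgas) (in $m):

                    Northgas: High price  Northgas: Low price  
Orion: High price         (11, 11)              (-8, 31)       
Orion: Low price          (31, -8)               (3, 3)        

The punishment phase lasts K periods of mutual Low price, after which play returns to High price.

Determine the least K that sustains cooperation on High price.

4

No profitable deviation requires (11−3)(ρ+…+ρ^K) ≥ 31−11, i.e. ρ+…+ρ^K ≥ 5/2 ≈ 2.5000.
With ρ = 7/8, the partial sums are K=1: 0.8750, K=2: 1.6406, K=3: 2.3105, K=4: 2.8967.
K = 4 is the first length at which the sum reaches 2.5000.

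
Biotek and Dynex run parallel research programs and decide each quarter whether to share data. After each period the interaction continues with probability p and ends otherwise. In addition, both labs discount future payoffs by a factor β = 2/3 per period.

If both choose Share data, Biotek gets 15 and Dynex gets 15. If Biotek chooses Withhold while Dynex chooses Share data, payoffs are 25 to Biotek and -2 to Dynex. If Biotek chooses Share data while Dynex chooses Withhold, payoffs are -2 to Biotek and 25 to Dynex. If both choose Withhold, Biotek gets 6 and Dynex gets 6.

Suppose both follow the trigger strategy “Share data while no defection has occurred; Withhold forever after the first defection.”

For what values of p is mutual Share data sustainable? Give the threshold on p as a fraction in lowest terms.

15/19

Expected continuation weight on next period's payoff is β·p = 2/3·p, which plays the role of the discount factor.
Cooperation requires 2/3·p ≥ (25−15)/(25−6) = 10/19, hence p ≥ 15/19.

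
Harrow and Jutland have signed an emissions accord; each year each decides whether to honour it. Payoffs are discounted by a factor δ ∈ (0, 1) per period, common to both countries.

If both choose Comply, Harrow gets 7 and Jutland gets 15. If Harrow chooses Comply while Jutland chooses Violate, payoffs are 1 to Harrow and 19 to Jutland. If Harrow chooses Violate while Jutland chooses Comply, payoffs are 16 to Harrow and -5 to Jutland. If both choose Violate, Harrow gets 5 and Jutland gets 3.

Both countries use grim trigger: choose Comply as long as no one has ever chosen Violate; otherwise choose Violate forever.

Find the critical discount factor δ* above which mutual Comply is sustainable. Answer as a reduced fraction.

Harrow's threshold: (16−7)/(16−5) = 9/11.
Jutland's threshold: (19−15)/(19−3) = 1/4.
9/11 > 1/4, so Harrow binds and δ* = 9/11.

9/11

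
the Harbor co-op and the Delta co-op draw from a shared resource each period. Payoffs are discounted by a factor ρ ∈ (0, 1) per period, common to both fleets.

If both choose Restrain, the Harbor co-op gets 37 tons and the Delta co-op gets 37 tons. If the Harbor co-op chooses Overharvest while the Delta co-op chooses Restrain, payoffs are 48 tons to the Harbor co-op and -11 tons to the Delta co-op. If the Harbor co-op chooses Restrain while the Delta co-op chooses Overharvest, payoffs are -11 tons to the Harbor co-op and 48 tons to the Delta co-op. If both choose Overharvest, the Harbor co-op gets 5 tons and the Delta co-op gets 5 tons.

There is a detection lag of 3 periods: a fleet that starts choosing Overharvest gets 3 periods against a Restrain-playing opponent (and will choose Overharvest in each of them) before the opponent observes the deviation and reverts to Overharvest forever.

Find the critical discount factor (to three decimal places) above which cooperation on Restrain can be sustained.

The best deviation is to choose Overharvest for all 3 undetected periods, earning 48 each, then 5 forever once detected.
Deviation value: 48(1−ρ^3)/(1−ρ) + 5ρ^3/(1−ρ); cooperation value: 37/(1−ρ).
IC: 37 ≥ 48(1−ρ^3) + 5ρ^3 = 48 − 43ρ^3.
So ρ^3 ≥ 11/43, giving ρ ≥ (11/43)^(1/3) ≈ 0.635.

0.635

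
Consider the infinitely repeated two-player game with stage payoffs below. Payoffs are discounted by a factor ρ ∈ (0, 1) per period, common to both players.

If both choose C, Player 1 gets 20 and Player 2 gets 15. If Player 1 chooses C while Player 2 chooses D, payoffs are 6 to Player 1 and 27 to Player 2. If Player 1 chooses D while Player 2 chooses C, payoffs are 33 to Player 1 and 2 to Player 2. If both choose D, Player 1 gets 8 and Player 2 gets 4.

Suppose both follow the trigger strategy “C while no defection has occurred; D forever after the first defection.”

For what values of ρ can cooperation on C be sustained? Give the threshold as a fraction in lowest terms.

12/23

Player 1: cooperation gives 20 each period; deviation gives 33 once then 8 forever.
  20/(1−ρ) ≥ 33 + 8ρ/(1−ρ) ⇒ ρ ≥ 13/25.
Player 2: cooperation gives 15 each period; deviation gives 27 once then 4 forever.
  ρ ≥ 12/23.
Both must hold, so the binding constraint is Player 2's: ρ ≥ 12/23.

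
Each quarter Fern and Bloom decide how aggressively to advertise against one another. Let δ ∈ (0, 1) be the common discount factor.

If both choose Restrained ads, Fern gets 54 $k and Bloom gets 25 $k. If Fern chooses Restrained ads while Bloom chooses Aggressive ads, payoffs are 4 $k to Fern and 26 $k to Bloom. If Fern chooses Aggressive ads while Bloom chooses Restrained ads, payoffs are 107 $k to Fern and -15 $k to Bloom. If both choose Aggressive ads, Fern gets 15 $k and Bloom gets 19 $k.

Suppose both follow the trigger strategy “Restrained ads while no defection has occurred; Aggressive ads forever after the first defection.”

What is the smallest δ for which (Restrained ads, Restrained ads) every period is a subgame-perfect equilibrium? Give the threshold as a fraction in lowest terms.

For Fern: deviation gain 107−54 = 53, per-period punishment loss 54−15 = 39. IC gives δ ≥ 53/92.
For Bloom: gain 1, loss 6 per period, so δ ≥ 1/7.
The tighter constraint is Fern's, so cooperation needs δ ≥ 53/92.

53/92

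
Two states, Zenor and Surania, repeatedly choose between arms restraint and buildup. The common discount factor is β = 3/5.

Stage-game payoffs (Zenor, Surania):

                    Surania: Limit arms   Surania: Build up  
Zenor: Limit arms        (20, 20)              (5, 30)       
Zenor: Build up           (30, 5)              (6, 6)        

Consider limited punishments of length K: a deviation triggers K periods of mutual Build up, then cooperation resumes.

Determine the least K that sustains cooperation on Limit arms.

No profitable deviation requires (20−6)(β+…+β^K) ≥ 30−20, i.e. β+…+β^K ≥ 5/7 ≈ 0.7143.
With β = 3/5, the partial sums are K=1: 0.6000, K=2: 0.9600.
K = 2 is the first length at which the sum reaches 0.7143.

2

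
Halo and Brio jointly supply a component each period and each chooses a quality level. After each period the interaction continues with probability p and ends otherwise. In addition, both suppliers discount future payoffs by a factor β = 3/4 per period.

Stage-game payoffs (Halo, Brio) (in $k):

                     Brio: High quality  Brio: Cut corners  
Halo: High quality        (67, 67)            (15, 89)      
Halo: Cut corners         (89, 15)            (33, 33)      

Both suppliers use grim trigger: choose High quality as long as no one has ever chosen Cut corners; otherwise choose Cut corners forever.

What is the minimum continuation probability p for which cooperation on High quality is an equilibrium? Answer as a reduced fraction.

Expected continuation weight on next period's payoff is β·p = 3/4·p, which plays the role of the discount factor.
Cooperation requires 3/4·p ≥ (89−67)/(89−33) = 11/28, hence p ≥ 11/21.

11/21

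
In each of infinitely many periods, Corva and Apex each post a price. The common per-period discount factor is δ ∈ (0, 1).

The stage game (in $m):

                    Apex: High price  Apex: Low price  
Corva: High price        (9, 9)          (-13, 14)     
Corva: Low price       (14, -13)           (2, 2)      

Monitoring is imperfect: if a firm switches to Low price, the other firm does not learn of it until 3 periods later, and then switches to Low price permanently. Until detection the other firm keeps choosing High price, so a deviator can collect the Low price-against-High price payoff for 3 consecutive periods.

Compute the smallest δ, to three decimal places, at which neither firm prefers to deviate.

0.747

The best deviation is to choose Low price for all 3 undetected periods, earning 14 each, then 2 forever once detected.
Deviation value: 14(1−δ^3)/(1−δ) + 2δ^3/(1−δ); cooperation value: 9/(1−δ).
IC: 9 ≥ 14(1−δ^3) + 2δ^3 = 14 − 12δ^3.
So δ^3 ≥ 5/12, giving δ ≥ (5/12)^(1/3) ≈ 0.747.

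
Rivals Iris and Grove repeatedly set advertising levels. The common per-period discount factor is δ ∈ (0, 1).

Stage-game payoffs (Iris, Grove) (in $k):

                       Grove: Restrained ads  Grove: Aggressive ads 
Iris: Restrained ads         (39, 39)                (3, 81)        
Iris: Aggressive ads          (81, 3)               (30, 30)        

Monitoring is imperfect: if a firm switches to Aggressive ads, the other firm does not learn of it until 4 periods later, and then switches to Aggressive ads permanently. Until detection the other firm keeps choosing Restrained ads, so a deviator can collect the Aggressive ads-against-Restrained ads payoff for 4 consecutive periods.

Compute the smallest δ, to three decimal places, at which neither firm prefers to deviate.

A deviator earns 81 for 4 periods, then 30 forever; cooperating earns 39 forever. Multiplying the IC by (1−δ):
39 ≥ 81(1−δ^4) + 30δ^4, so 51·δ^4 ≥ 42 and δ^4 ≥ 14/17.
δ ≥ (14/17)^(1/4) ≈ 0.953.

0.953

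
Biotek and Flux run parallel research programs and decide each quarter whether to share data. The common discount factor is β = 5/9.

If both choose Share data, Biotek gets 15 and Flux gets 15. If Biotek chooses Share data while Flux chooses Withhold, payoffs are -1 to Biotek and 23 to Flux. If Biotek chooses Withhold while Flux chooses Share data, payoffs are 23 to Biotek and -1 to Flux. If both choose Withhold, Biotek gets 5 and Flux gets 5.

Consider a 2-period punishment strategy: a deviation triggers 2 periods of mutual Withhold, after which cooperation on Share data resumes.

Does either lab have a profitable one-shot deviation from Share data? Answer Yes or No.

No

A one-shot deviation gives 23 now, then 5 for 2 periods, then back to 15.
Gain from deviating: (23−15) today; loss: (15−5) in each of the next 2 periods.
No-deviation condition: (15−5)(β+…+β^2) ≥ 23−15, i.e. β+…+β^2 ≥ 4/5.
At β = 5/9: β+…+β^2 = 0.8642 ≥ 0.8000.
So cooperation is sustainable.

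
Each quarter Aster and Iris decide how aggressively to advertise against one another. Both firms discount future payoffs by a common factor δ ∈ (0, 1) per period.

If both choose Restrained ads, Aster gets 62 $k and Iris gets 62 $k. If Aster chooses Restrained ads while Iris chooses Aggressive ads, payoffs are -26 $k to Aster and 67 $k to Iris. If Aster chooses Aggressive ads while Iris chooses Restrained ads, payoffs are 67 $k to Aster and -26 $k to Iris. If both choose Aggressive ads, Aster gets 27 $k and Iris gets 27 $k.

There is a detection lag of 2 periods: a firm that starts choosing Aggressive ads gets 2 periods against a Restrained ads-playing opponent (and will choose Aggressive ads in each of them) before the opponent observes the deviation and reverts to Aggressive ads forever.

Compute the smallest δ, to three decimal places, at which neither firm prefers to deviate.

0.354

Deviating for the 2 undetected periods gains 67−62 = 5 per period over cooperation, then loses 62−27 = 35 per period forever once punishment starts.
Gain: 5(1 + δ + … + δ^1); loss: 35·δ^2/(1−δ).
No profitable deviation ⇔ 5(1−δ^2) ≤ 35·δ^2, i.e. δ^2 ≥ 5/(5+35) = 1/8.
Hence δ ≥ (1/8)^(1/2) ≈ 0.354.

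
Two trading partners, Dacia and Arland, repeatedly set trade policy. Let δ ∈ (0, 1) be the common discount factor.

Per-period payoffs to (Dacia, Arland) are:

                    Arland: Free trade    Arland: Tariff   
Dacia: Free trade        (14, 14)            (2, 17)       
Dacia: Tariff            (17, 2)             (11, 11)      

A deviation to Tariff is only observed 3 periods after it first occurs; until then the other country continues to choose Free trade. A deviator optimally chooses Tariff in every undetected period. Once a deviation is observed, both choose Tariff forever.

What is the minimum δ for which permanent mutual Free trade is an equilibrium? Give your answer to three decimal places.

0.794

The best deviation is to choose Tariff for all 3 undetected periods, earning 17 each, then 11 forever once detected.
Deviation value: 17(1−δ^3)/(1−δ) + 11δ^3/(1−δ); cooperation value: 14/(1−δ).
IC: 14 ≥ 17(1−δ^3) + 11δ^3 = 17 − 6δ^3.
So δ^3 ≥ 3/6 = 1/2, giving δ ≥ (1/2)^(1/3) ≈ 0.794.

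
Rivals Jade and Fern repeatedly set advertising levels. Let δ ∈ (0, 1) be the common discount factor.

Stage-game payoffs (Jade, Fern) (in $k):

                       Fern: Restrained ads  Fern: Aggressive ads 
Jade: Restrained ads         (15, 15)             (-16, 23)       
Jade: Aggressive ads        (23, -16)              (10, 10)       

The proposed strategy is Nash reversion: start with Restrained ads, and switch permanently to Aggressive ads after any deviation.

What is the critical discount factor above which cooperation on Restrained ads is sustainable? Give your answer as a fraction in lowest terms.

Cooperation forever yields 15 each period: 15/(1−δ).
Deviating yields 23 once, then 10 forever: 23 + 10δ/(1−δ).
No profitable deviation requires 15/(1−δ) ≥ 23 + 10δ/(1−δ).
Multiplying by (1−δ): 15 ≥ 23(1−δ) + 10δ = 23 − 13δ.
So 13δ ≥ 8, i.e. δ ≥ 8/13.

8/13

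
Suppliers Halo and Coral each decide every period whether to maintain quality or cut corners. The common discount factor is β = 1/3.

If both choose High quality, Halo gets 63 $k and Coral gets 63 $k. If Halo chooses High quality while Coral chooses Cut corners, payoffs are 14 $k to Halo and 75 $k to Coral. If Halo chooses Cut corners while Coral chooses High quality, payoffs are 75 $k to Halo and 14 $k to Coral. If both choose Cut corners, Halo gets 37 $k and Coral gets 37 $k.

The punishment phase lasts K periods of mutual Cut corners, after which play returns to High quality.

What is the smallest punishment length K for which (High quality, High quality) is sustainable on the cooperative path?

3

No profitable deviation requires (63−37)(β+…+β^K) ≥ 75−63, i.e. β+…+β^K ≥ 6/13 ≈ 0.4615.
With β = 1/3, the partial sums are K=1: 0.3333, K=2: 0.4444, K=3: 0.4815.
K = 3 is the first length at which the sum reaches 0.4615.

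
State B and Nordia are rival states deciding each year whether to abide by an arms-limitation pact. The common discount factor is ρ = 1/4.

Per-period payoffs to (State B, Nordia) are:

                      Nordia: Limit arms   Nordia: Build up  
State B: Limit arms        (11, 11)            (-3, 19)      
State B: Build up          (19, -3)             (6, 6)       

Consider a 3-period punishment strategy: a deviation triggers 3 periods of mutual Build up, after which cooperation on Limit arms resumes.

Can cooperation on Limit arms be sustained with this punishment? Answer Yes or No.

No

A one-shot deviation gives 19 now, then 6 for 3 periods, then back to 11.
Gain from deviating: (19−11) today; loss: (11−6) in each of the next 3 periods.
No-deviation condition: (11−6)(ρ+…+ρ^3) ≥ 19−11, i.e. ρ+…+ρ^3 ≥ 8/5.
At ρ = 1/4: ρ+…+ρ^3 = 0.3281 < 1.6000.
So cooperation is not sustainable.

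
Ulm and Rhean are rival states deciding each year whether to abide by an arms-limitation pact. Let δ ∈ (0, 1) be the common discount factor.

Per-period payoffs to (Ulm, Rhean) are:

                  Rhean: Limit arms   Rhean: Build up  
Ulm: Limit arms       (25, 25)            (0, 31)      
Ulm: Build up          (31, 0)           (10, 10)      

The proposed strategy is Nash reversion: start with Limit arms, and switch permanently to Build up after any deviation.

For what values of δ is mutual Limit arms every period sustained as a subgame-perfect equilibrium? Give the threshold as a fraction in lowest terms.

2/7

Cooperation forever yields 25 each period: 25/(1−δ).
Deviating yields 31 once, then 10 forever: 31 + 10δ/(1−δ).
No profitable deviation requires 25/(1−δ) ≥ 31 + 10δ/(1−δ).
Multiplying by (1−δ): 25 ≥ 31(1−δ) + 10δ = 31 − 21δ.
So 21δ ≥ 6, i.e. δ ≥ 6/21 = 2/7.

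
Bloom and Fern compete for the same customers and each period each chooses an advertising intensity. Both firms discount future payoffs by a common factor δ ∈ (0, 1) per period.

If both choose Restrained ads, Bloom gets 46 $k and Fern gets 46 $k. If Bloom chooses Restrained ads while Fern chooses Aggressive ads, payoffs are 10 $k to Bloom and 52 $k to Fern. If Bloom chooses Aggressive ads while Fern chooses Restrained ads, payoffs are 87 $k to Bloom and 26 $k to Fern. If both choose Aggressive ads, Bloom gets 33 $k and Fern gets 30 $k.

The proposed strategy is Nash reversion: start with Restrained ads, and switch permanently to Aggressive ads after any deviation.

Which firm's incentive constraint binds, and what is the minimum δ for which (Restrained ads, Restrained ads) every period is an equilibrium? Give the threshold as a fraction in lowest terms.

Bloom; δ ≥ 41/54

For Bloom: deviation gain 87−46 = 41, per-period punishment loss 46−33 = 13. IC gives δ ≥ 41/54.
For Fern: gain 6, loss 16 per period, so δ ≥ 6/22 = 3/11.
The tighter constraint is Bloom's, so cooperation needs δ ≥ 41/54.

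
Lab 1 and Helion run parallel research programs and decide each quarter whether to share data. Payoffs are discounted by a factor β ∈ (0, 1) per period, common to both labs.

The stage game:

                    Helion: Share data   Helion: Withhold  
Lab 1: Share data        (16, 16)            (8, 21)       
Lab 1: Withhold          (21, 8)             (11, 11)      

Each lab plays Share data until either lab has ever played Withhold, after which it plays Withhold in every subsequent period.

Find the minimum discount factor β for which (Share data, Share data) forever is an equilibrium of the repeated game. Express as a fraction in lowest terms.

1/2

One-period gain from deviating is 21 − 16 = 5. The loss is 16 − 11 = 5 in every subsequent period, with present value 5·β/(1−β).
Deviation is unprofitable when 5·β/(1−β) ≥ 5, i.e. β/(1−β) ≥ 1.
Equivalently β ≥ 5/(5+5) = 1/2.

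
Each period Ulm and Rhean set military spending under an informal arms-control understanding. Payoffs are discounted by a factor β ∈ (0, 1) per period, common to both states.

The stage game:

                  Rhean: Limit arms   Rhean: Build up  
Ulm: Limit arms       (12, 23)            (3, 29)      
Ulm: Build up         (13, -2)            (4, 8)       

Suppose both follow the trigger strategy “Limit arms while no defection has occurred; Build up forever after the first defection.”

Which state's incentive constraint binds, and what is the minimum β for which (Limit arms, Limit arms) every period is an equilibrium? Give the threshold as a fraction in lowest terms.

Rhean; β ≥ 2/7

For Ulm: deviation gain 13−12 = 1, per-period punishment loss 12−4 = 8. IC gives β ≥ 1/9.
For Rhean: gain 6, loss 15 per period, so β ≥ 6/21 = 2/7.
The tighter constraint is Rhean's, so cooperation needs β ≥ 2/7.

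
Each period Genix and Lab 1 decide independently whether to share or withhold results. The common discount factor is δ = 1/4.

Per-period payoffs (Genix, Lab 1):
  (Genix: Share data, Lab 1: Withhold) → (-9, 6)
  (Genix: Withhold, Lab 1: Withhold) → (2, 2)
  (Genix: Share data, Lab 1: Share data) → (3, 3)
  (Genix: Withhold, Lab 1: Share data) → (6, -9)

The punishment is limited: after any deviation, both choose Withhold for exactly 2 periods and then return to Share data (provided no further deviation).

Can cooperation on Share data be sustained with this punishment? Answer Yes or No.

No

A one-shot deviation gives 6 now, then 2 for 2 periods, then back to 3.
Gain from deviating: (6−3) today; loss: (3−2) in each of the next 2 periods.
No-deviation condition: (3−2)(δ+…+δ^2) ≥ 6−3, i.e. δ+…+δ^2 ≥ 3.
At δ = 1/4: δ+…+δ^2 = 0.3125 < 3.0000.
So cooperation is not sustainable.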